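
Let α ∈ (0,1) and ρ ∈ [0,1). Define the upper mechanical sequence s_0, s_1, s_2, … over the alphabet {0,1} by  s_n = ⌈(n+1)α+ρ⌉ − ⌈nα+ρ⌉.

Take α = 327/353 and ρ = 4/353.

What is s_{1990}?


1

(n+1)α + ρ = (1991·327 + 4) / 353 = 651061/353
nα + ρ     = (1990·327 + 4) / 353 = 650734/353
⌈651061/353⌉ = 1845,  ⌈650734/353⌉ = 1844
s_{1990} = 1845 − 1844 = 1


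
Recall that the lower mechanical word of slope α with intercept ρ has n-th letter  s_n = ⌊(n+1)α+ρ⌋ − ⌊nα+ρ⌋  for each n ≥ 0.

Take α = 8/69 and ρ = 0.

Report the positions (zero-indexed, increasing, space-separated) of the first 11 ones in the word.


8 17 25 34 43 51 60 68 77 86 94

n=0: ⌊8/69⌋−⌊0/69⌋ = 0−0 = 0
n=1: ⌊16/69⌋−⌊8/69⌋ = 0−0 = 0
  …
n=8: ⌊72/69⌋−⌊64/69⌋ = 1−0 = 1  ← one
n=9: ⌊80/69⌋−⌊72/69⌋ = 1−1 = 0
n=10: ⌊88/69⌋−⌊80/69⌋ = 1−1 = 0
  …
n=17: ⌊144/69⌋−⌊136/69⌋ = 2−1 = 1  ← one
n=18: ⌊152/69⌋−⌊144/69⌋ = 2−2 = 0
n=19: ⌊160/69⌋−⌊152/69⌋ = 2−2 = 0
  …
n=25: ⌊208/69⌋−⌊200/69⌋ = 3−2 = 1  ← one
n=26: ⌊216/69⌋−⌊208/69⌋ = 3−3 = 0
n=27: ⌊224/69⌋−⌊216/69⌋ = 3−3 = 0
  …
n=34: ⌊280/69⌋−⌊272/69⌋ = 4−3 = 1  ← one
n=35: ⌊288/69⌋−⌊280/69⌋ = 4−4 = 0
n=36: ⌊296/69⌋−⌊288/69⌋ = 4−4 = 0
  …
n=43: ⌊352/69⌋−⌊344/69⌋ = 5−4 = 1  ← one
n=44: ⌊360/69⌋−⌊352/69⌋ = 5−5 = 0
n=45: ⌊368/69⌋−⌊360/69⌋ = 5−5 = 0
  …
n=51: ⌊416/69⌋−⌊408/69⌋ = 6−5 = 1  ← one
n=52: ⌊424/69⌋−⌊416/69⌋ = 6−6 = 0
n=53: ⌊432/69⌋−⌊424/69⌋ = 6−6 = 0
  …
n=60: ⌊488/69⌋−⌊480/69⌋ = 7−6 = 1  ← one
n=61: ⌊496/69⌋−⌊488/69⌋ = 7−7 = 0
n=62: ⌊504/69⌋−⌊496/69⌋ = 7−7 = 0
  …
n=68: ⌊552/69⌋−⌊544/69⌋ = 8−7 = 1  ← one
n=69: ⌊560/69⌋−⌊552/69⌋ = 8−8 = 0
n=70: ⌊568/69⌋−⌊560/69⌋ = 8−8 = 0
  …
n=77: ⌊624/69⌋−⌊616/69⌋ = 9−8 = 1  ← one
n=78: ⌊632/69⌋−⌊624/69⌋ = 9−9 = 0
n=79: ⌊640/69⌋−⌊632/69⌋ = 9−9 = 0
  …
n=86: ⌊696/69⌋−⌊688/69⌋ = 10−9 = 1  ← one
n=87: ⌊704/69⌋−⌊696/69⌋ = 10−10 = 0
n=88: ⌊712/69⌋−⌊704/69⌋ = 10−10 = 0
  …
n=94: ⌊760/69⌋−⌊752/69⌋ = 11−10 = 1  ← one
positions of the first 11 ones: 8 17 25 34 43 51 60 68 77 86 94


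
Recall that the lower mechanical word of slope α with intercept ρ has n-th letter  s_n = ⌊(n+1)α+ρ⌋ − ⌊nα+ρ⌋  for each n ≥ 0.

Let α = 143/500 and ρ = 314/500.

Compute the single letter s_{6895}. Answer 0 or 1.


0

(n+1)α + ρ = (6896·143 + 314) / 500 = 986442/500
nα + ρ     = (6895·143 + 314) / 500 = 986299/500
⌊986442/500⌋ = 1972,  ⌊986299/500⌋ = 1972
s_{6895} = 1972 − 1972 = 0


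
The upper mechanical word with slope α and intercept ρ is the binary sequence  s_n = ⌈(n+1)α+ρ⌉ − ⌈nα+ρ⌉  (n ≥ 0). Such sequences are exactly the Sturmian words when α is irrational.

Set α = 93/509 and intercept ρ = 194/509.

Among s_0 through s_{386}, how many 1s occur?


#1s = Σ_{n=0}^{386} s_n = Σ_{n=0}^{386} (⌈(n+1)α+ρ⌉ − ⌈nα+ρ⌉)
the sum telescopes: every ⌈nα+ρ⌉ with 0 < n < 387 appears once with + and once with −, leaving ⌈387α+ρ⌉ − ⌈0·α+ρ⌉
387α + ρ = (387·93 + 194) / 509 = 36185/509
ρ = 194/509
⌈36185/509⌉ = 72,  ⌈194/509⌉ = 1
#1s = 72 − 1 = 71

71


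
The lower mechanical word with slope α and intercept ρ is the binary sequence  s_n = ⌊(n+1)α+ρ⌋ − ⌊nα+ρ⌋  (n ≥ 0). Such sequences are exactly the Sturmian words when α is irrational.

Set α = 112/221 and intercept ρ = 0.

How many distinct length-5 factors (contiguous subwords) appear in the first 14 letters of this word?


t_n = ⌊(n·112)/221⌋ for n = 0 … 14:
  n=0…9: ⌊0/221⌋=0 ⌊112/221⌋=0 ⌊224/221⌋=1 ⌊336/221⌋=1 ⌊448/221⌋=2 ⌊560/221⌋=2 ⌊672/221⌋=3 ⌊784/221⌋=3 ⌊896/221⌋=4 ⌊1008/221⌋=4
  n=10…14: ⌊1120/221⌋=5 ⌊1232/221⌋=5 ⌊1344/221⌋=6 ⌊1456/221⌋=6 ⌊1568/221⌋=7
s_n = t_(n+1) − t_n for n = 0 … 13 gives
prefix = 01010101010101
slide a length-5 window over [0..4] … [9..13] (10 windows); first occurrence of each distinct factor:
  [  0..  4] 01010
  [  1..  5] 10101
  (the other 8 windows repeat one of these)
distinct factors: {01010, 10101}
count = 2  (Sturmian bound for length 5 is 6)

2


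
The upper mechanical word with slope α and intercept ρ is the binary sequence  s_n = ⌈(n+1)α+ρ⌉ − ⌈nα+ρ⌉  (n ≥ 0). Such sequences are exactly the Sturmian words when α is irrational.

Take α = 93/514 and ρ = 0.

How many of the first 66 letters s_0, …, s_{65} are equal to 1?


#1s = Σ_{n=0}^{65} s_n = Σ_{n=0}^{65} (⌈(n+1)α+ρ⌉ − ⌈nα+ρ⌉)
the sum telescopes: every ⌈nα+ρ⌉ with 0 < n < 66 appears once with + and once with −, leaving ⌈66α+ρ⌉ − ⌈0·α+ρ⌉
66α + ρ = (66·93) / 514 = 6138/514
ρ = 0/514
⌈6138/514⌉ = 12,  ⌈0/514⌉ = 0
#1s = 12 − 0 = 12

12


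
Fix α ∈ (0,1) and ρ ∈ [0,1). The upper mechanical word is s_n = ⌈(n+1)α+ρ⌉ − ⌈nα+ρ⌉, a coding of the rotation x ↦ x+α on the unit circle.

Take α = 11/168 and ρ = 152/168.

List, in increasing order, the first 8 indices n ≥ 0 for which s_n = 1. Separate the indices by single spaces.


n=0: ⌈163/168⌉−⌈152/168⌉ = 1−1 = 0
n=1: ⌈174/168⌉−⌈163/168⌉ = 2−1 = 1  ← one
n=2: ⌈185/168⌉−⌈174/168⌉ = 2−2 = 0
n=3: ⌈196/168⌉−⌈185/168⌉ = 2−2 = 0
  …
n=16: ⌈339/168⌉−⌈328/168⌉ = 3−2 = 1  ← one
n=17: ⌈350/168⌉−⌈339/168⌉ = 3−3 = 0
n=18: ⌈361/168⌉−⌈350/168⌉ = 3−3 = 0
  …
n=32: ⌈515/168⌉−⌈504/168⌉ = 4−3 = 1  ← one
n=33: ⌈526/168⌉−⌈515/168⌉ = 4−4 = 0
n=34: ⌈537/168⌉−⌈526/168⌉ = 4−4 = 0
  …
n=47: ⌈680/168⌉−⌈669/168⌉ = 5−4 = 1  ← one
n=48: ⌈691/168⌉−⌈680/168⌉ = 5−5 = 0
n=49: ⌈702/168⌉−⌈691/168⌉ = 5−5 = 0
  …
n=62: ⌈845/168⌉−⌈834/168⌉ = 6−5 = 1  ← one
n=63: ⌈856/168⌉−⌈845/168⌉ = 6−6 = 0
n=64: ⌈867/168⌉−⌈856/168⌉ = 6−6 = 0
  …
n=77: ⌈1010/168⌉−⌈999/168⌉ = 7−6 = 1  ← one
n=78: ⌈1021/168⌉−⌈1010/168⌉ = 7−7 = 0
n=79: ⌈1032/168⌉−⌈1021/168⌉ = 7−7 = 0
  …
n=93: ⌈1186/168⌉−⌈1175/168⌉ = 8−7 = 1  ← one
n=94: ⌈1197/168⌉−⌈1186/168⌉ = 8−8 = 0
n=95: ⌈1208/168⌉−⌈1197/168⌉ = 8−8 = 0
  …
n=108: ⌈1351/168⌉−⌈1340/168⌉ = 9−8 = 1  ← one
positions of the first 8 ones: 1 16 32 47 62 77 93 108

1 16 32 47 62 77 93 108


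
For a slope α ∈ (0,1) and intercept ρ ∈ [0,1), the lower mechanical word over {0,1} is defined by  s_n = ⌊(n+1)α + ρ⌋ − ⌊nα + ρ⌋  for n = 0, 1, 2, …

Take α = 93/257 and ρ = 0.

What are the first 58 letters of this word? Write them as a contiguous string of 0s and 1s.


0010010010010100100100101001001001010010010010100100100100

n=0: ⌊(1·93)/257⌋ − ⌊(0·93)/257⌋ = ⌊93/257⌋ − ⌊0/257⌋ = 0 − 0 = 0
n=1: ⌊(2·93)/257⌋ − ⌊(1·93)/257⌋ = ⌊186/257⌋ − ⌊93/257⌋ = 0 − 0 = 0
n=2: ⌊(3·93)/257⌋ − ⌊(2·93)/257⌋ = ⌊279/257⌋ − ⌊186/257⌋ = 1 − 0 = 1
n=3: ⌊(4·93)/257⌋ − ⌊(3·93)/257⌋ = ⌊372/257⌋ − ⌊279/257⌋ = 1 − 1 = 0
n=4: ⌊(5·93)/257⌋ − ⌊(4·93)/257⌋ = ⌊465/257⌋ − ⌊372/257⌋ = 1 − 1 = 0
n=5: ⌊(6·93)/257⌋ − ⌊(5·93)/257⌋ = ⌊558/257⌋ − ⌊465/257⌋ = 2 − 1 = 1
n=6: ⌊(7·93)/257⌋ − ⌊(6·93)/257⌋ = ⌊651/257⌋ − ⌊558/257⌋ = 2 − 2 = 0
n=7: ⌊(8·93)/257⌋ − ⌊(7·93)/257⌋ = ⌊744/257⌋ − ⌊651/257⌋ = 2 − 2 = 0
n=8: ⌊(9·93)/257⌋ − ⌊(8·93)/257⌋ = ⌊837/257⌋ − ⌊744/257⌋ = 3 − 2 = 1
n=9: ⌊(10·93)/257⌋ − ⌊(9·93)/257⌋ = ⌊930/257⌋ − ⌊837/257⌋ = 3 − 3 = 0
n=10: ⌊(11·93)/257⌋ − ⌊(10·93)/257⌋ = ⌊1023/257⌋ − ⌊930/257⌋ = 3 − 3 = 0
n=11: ⌊(12·93)/257⌋ − ⌊(11·93)/257⌋ = ⌊1116/257⌋ − ⌊1023/257⌋ = 4 − 3 = 1
n=12: ⌊(13·93)/257⌋ − ⌊(12·93)/257⌋ = ⌊1209/257⌋ − ⌊1116/257⌋ = 4 − 4 = 0
n=13: ⌊(14·93)/257⌋ − ⌊(13·93)/257⌋ = ⌊1302/257⌋ − ⌊1209/257⌋ = 5 − 4 = 1
n=14: ⌊(15·93)/257⌋ − ⌊(14·93)/257⌋ = ⌊1395/257⌋ − ⌊1302/257⌋ = 5 − 5 = 0
n=15: ⌊(16·93)/257⌋ − ⌊(15·93)/257⌋ = ⌊1488/257⌋ − ⌊1395/257⌋ = 5 − 5 = 0
n=16: ⌊(17·93)/257⌋ − ⌊(16·93)/257⌋ = ⌊1581/257⌋ − ⌊1488/257⌋ = 6 − 5 = 1
n=17: ⌊(18·93)/257⌋ − ⌊(17·93)/257⌋ = ⌊1674/257⌋ − ⌊1581/257⌋ = 6 − 6 = 0
n=18: ⌊(19·93)/257⌋ − ⌊(18·93)/257⌋ = ⌊1767/257⌋ − ⌊1674/257⌋ = 6 − 6 = 0
n=19: ⌊(20·93)/257⌋ − ⌊(19·93)/257⌋ = ⌊1860/257⌋ − ⌊1767/257⌋ = 7 − 6 = 1
n=20: ⌊(21·93)/257⌋ − ⌊(20·93)/257⌋ = ⌊1953/257⌋ − ⌊1860/257⌋ = 7 − 7 = 0
n=21: ⌊(22·93)/257⌋ − ⌊(21·93)/257⌋ = ⌊2046/257⌋ − ⌊1953/257⌋ = 7 − 7 = 0
n=22: ⌊(23·93)/257⌋ − ⌊(22·93)/257⌋ = ⌊2139/257⌋ − ⌊2046/257⌋ = 8 − 7 = 1
n=23: ⌊(24·93)/257⌋ − ⌊(23·93)/257⌋ = ⌊2232/257⌋ − ⌊2139/257⌋ = 8 − 8 = 0
n=24: ⌊(25·93)/257⌋ − ⌊(24·93)/257⌋ = ⌊2325/257⌋ − ⌊2232/257⌋ = 9 − 8 = 1
n=25: ⌊(26·93)/257⌋ − ⌊(25·93)/257⌋ = ⌊2418/257⌋ − ⌊2325/257⌋ = 9 − 9 = 0
n=26: ⌊(27·93)/257⌋ − ⌊(26·93)/257⌋ = ⌊2511/257⌋ − ⌊2418/257⌋ = 9 − 9 = 0
n=27: ⌊(28·93)/257⌋ − ⌊(27·93)/257⌋ = ⌊2604/257⌋ − ⌊2511/257⌋ = 10 − 9 = 1
n=28: ⌊(29·93)/257⌋ − ⌊(28·93)/257⌋ = ⌊2697/257⌋ − ⌊2604/257⌋ = 10 − 10 = 0
n=29: ⌊(30·93)/257⌋ − ⌊(29·93)/257⌋ = ⌊2790/257⌋ − ⌊2697/257⌋ = 10 − 10 = 0
n=30: ⌊(31·93)/257⌋ − ⌊(30·93)/257⌋ = ⌊2883/257⌋ − ⌊2790/257⌋ = 11 − 10 = 1
n=31: ⌊(32·93)/257⌋ − ⌊(31·93)/257⌋ = ⌊2976/257⌋ − ⌊2883/257⌋ = 11 − 11 = 0
n=32: ⌊(33·93)/257⌋ − ⌊(32·93)/257⌋ = ⌊3069/257⌋ − ⌊2976/257⌋ = 11 − 11 = 0
n=33: ⌊(34·93)/257⌋ − ⌊(33·93)/257⌋ = ⌊3162/257⌋ − ⌊3069/257⌋ = 12 − 11 = 1
n=34: ⌊(35·93)/257⌋ − ⌊(34·93)/257⌋ = ⌊3255/257⌋ − ⌊3162/257⌋ = 12 − 12 = 0
n=35: ⌊(36·93)/257⌋ − ⌊(35·93)/257⌋ = ⌊3348/257⌋ − ⌊3255/257⌋ = 13 − 12 = 1
n=36: ⌊(37·93)/257⌋ − ⌊(36·93)/257⌋ = ⌊3441/257⌋ − ⌊3348/257⌋ = 13 − 13 = 0
n=37: ⌊(38·93)/257⌋ − ⌊(37·93)/257⌋ = ⌊3534/257⌋ − ⌊3441/257⌋ = 13 − 13 = 0
n=38: ⌊(39·93)/257⌋ − ⌊(38·93)/257⌋ = ⌊3627/257⌋ − ⌊3534/257⌋ = 14 − 13 = 1
n=39: ⌊(40·93)/257⌋ − ⌊(39·93)/257⌋ = ⌊3720/257⌋ − ⌊3627/257⌋ = 14 − 14 = 0
n=40: ⌊(41·93)/257⌋ − ⌊(40·93)/257⌋ = ⌊3813/257⌋ − ⌊3720/257⌋ = 14 − 14 = 0
n=41: ⌊(42·93)/257⌋ − ⌊(41·93)/257⌋ = ⌊3906/257⌋ − ⌊3813/257⌋ = 15 − 14 = 1
n=42: ⌊(43·93)/257⌋ − ⌊(42·93)/257⌋ = ⌊3999/257⌋ − ⌊3906/257⌋ = 15 − 15 = 0
n=43: ⌊(44·93)/257⌋ − ⌊(43·93)/257⌋ = ⌊4092/257⌋ − ⌊3999/257⌋ = 15 − 15 = 0
n=44: ⌊(45·93)/257⌋ − ⌊(44·93)/257⌋ = ⌊4185/257⌋ − ⌊4092/257⌋ = 16 − 15 = 1
n=45: ⌊(46·93)/257⌋ − ⌊(45·93)/257⌋ = ⌊4278/257⌋ − ⌊4185/257⌋ = 16 − 16 = 0
n=46: ⌊(47·93)/257⌋ − ⌊(46·93)/257⌋ = ⌊4371/257⌋ − ⌊4278/257⌋ = 17 − 16 = 1
n=47: ⌊(48·93)/257⌋ − ⌊(47·93)/257⌋ = ⌊4464/257⌋ − ⌊4371/257⌋ = 17 − 17 = 0
n=48: ⌊(49·93)/257⌋ − ⌊(48·93)/257⌋ = ⌊4557/257⌋ − ⌊4464/257⌋ = 17 − 17 = 0
n=49: ⌊(50·93)/257⌋ − ⌊(49·93)/257⌋ = ⌊4650/257⌋ − ⌊4557/257⌋ = 18 − 17 = 1
n=50: ⌊(51·93)/257⌋ − ⌊(50·93)/257⌋ = ⌊4743/257⌋ − ⌊4650/257⌋ = 18 − 18 = 0
n=51: ⌊(52·93)/257⌋ − ⌊(51·93)/257⌋ = ⌊4836/257⌋ − ⌊4743/257⌋ = 18 − 18 = 0
n=52: ⌊(53·93)/257⌋ − ⌊(52·93)/257⌋ = ⌊4929/257⌋ − ⌊4836/257⌋ = 19 − 18 = 1
n=53: ⌊(54·93)/257⌋ − ⌊(53·93)/257⌋ = ⌊5022/257⌋ − ⌊4929/257⌋ = 19 − 19 = 0
n=54: ⌊(55·93)/257⌋ − ⌊(54·93)/257⌋ = ⌊5115/257⌋ − ⌊5022/257⌋ = 19 − 19 = 0
n=55: ⌊(56·93)/257⌋ − ⌊(55·93)/257⌋ = ⌊5208/257⌋ − ⌊5115/257⌋ = 20 − 19 = 1
n=56: ⌊(57·93)/257⌋ − ⌊(56·93)/257⌋ = ⌊5301/257⌋ − ⌊5208/257⌋ = 20 − 20 = 0
n=57: ⌊(58·93)/257⌋ − ⌊(57·93)/257⌋ = ⌊5394/257⌋ − ⌊5301/257⌋ = 20 − 20 = 0


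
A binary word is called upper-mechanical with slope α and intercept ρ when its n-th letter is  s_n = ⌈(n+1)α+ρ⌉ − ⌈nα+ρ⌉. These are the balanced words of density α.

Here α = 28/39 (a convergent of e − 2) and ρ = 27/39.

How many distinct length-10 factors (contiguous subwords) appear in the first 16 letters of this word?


t_n = ⌈(n·28+27)/39⌉ for n = 0 … 16:
  n=0…9: ⌈27/39⌉=1 ⌈55/39⌉=2 ⌈83/39⌉=3 ⌈111/39⌉=3 ⌈139/39⌉=4 ⌈167/39⌉=5 ⌈195/39⌉=5 ⌈223/39⌉=6 ⌈251/39⌉=7 ⌈279/39⌉=8
  n=10…16: ⌈307/39⌉=8 ⌈335/39⌉=9 ⌈363/39⌉=10 ⌈391/39⌉=11 ⌈419/39⌉=11 ⌈447/39⌉=12 ⌈475/39⌉=13
s_n = t_(n+1) − t_n for n = 0 … 15 gives
prefix = 1101101110111011
slide a length-10 window over [0..9] … [6..15] (7 windows); first occurrence of each distinct factor:
  [  0..  9] 1101101110
  [  1.. 10] 1011011101
  [  2.. 11] 0110111011
  [  3.. 12] 1101110111
  [  4.. 13] 1011101110
  [  5.. 14] 0111011101
  [  6.. 15] 1110111011
distinct factors: {0110111011, 0111011101, 1011011101, 1011101110, 1101101110, 1101110111, 1110111011}
count = 7  (Sturmian bound for length 10 is 11)

7


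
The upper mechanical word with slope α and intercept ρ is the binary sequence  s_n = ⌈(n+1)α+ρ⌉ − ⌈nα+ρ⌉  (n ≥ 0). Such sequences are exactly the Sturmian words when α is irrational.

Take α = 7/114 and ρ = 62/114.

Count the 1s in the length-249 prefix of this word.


15

#1s = Σ_{n=0}^{248} s_n = Σ_{n=0}^{248} (⌈(n+1)α+ρ⌉ − ⌈nα+ρ⌉)
the sum telescopes: every ⌈nα+ρ⌉ with 0 < n < 249 appears once with + and once with −, leaving ⌈249α+ρ⌉ − ⌈0·α+ρ⌉
249α + ρ = (249·7 + 62) / 114 = 1805/114
ρ = 62/114
⌈1805/114⌉ = 16,  ⌈62/114⌉ = 1
#1s = 16 − 1 = 15


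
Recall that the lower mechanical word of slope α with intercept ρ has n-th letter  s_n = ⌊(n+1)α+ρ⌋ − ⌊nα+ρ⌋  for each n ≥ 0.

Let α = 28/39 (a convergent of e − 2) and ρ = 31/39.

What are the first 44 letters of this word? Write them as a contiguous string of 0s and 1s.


n=0: ⌊(1·28+31)/39⌋ − ⌊(0·28+31)/39⌋ = ⌊59/39⌋ − ⌊31/39⌋ = 1 − 0 = 1
n=1: ⌊(2·28+31)/39⌋ − ⌊(1·28+31)/39⌋ = ⌊87/39⌋ − ⌊59/39⌋ = 2 − 1 = 1
n=2: ⌊(3·28+31)/39⌋ − ⌊(2·28+31)/39⌋ = ⌊115/39⌋ − ⌊87/39⌋ = 2 − 2 = 0
n=3: ⌊(4·28+31)/39⌋ − ⌊(3·28+31)/39⌋ = ⌊143/39⌋ − ⌊115/39⌋ = 3 − 2 = 1
n=4: ⌊(5·28+31)/39⌋ − ⌊(4·28+31)/39⌋ = ⌊171/39⌋ − ⌊143/39⌋ = 4 − 3 = 1
n=5: ⌊(6·28+31)/39⌋ − ⌊(5·28+31)/39⌋ = ⌊199/39⌋ − ⌊171/39⌋ = 5 − 4 = 1
n=6: ⌊(7·28+31)/39⌋ − ⌊(6·28+31)/39⌋ = ⌊227/39⌋ − ⌊199/39⌋ = 5 − 5 = 0
n=7: ⌊(8·28+31)/39⌋ − ⌊(7·28+31)/39⌋ = ⌊255/39⌋ − ⌊227/39⌋ = 6 − 5 = 1
n=8: ⌊(9·28+31)/39⌋ − ⌊(8·28+31)/39⌋ = ⌊283/39⌋ − ⌊255/39⌋ = 7 − 6 = 1
n=9: ⌊(10·28+31)/39⌋ − ⌊(9·28+31)/39⌋ = ⌊311/39⌋ − ⌊283/39⌋ = 7 − 7 = 0
n=10: ⌊(11·28+31)/39⌋ − ⌊(10·28+31)/39⌋ = ⌊339/39⌋ − ⌊311/39⌋ = 8 − 7 = 1
n=11: ⌊(12·28+31)/39⌋ − ⌊(11·28+31)/39⌋ = ⌊367/39⌋ − ⌊339/39⌋ = 9 − 8 = 1
n=12: ⌊(13·28+31)/39⌋ − ⌊(12·28+31)/39⌋ = ⌊395/39⌋ − ⌊367/39⌋ = 10 − 9 = 1
n=13: ⌊(14·28+31)/39⌋ − ⌊(13·28+31)/39⌋ = ⌊423/39⌋ − ⌊395/39⌋ = 10 − 10 = 0
n=14: ⌊(15·28+31)/39⌋ − ⌊(14·28+31)/39⌋ = ⌊451/39⌋ − ⌊423/39⌋ = 11 − 10 = 1
n=15: ⌊(16·28+31)/39⌋ − ⌊(15·28+31)/39⌋ = ⌊479/39⌋ − ⌊451/39⌋ = 12 − 11 = 1
n=16: ⌊(17·28+31)/39⌋ − ⌊(16·28+31)/39⌋ = ⌊507/39⌋ − ⌊479/39⌋ = 13 − 12 = 1
n=17: ⌊(18·28+31)/39⌋ − ⌊(17·28+31)/39⌋ = ⌊535/39⌋ − ⌊507/39⌋ = 13 − 13 = 0
n=18: ⌊(19·28+31)/39⌋ − ⌊(18·28+31)/39⌋ = ⌊563/39⌋ − ⌊535/39⌋ = 14 − 13 = 1
n=19: ⌊(20·28+31)/39⌋ − ⌊(19·28+31)/39⌋ = ⌊591/39⌋ − ⌊563/39⌋ = 15 − 14 = 1
n=20: ⌊(21·28+31)/39⌋ − ⌊(20·28+31)/39⌋ = ⌊619/39⌋ − ⌊591/39⌋ = 15 − 15 = 0
n=21: ⌊(22·28+31)/39⌋ − ⌊(21·28+31)/39⌋ = ⌊647/39⌋ − ⌊619/39⌋ = 16 − 15 = 1
n=22: ⌊(23·28+31)/39⌋ − ⌊(22·28+31)/39⌋ = ⌊675/39⌋ − ⌊647/39⌋ = 17 − 16 = 1
n=23: ⌊(24·28+31)/39⌋ − ⌊(23·28+31)/39⌋ = ⌊703/39⌋ − ⌊675/39⌋ = 18 − 17 = 1
n=24: ⌊(25·28+31)/39⌋ − ⌊(24·28+31)/39⌋ = ⌊731/39⌋ − ⌊703/39⌋ = 18 − 18 = 0
n=25: ⌊(26·28+31)/39⌋ − ⌊(25·28+31)/39⌋ = ⌊759/39⌋ − ⌊731/39⌋ = 19 − 18 = 1
n=26: ⌊(27·28+31)/39⌋ − ⌊(26·28+31)/39⌋ = ⌊787/39⌋ − ⌊759/39⌋ = 20 − 19 = 1
n=27: ⌊(28·28+31)/39⌋ − ⌊(27·28+31)/39⌋ = ⌊815/39⌋ − ⌊787/39⌋ = 20 − 20 = 0
n=28: ⌊(29·28+31)/39⌋ − ⌊(28·28+31)/39⌋ = ⌊843/39⌋ − ⌊815/39⌋ = 21 − 20 = 1
n=29: ⌊(30·28+31)/39⌋ − ⌊(29·28+31)/39⌋ = ⌊871/39⌋ − ⌊843/39⌋ = 22 − 21 = 1
n=30: ⌊(31·28+31)/39⌋ − ⌊(30·28+31)/39⌋ = ⌊899/39⌋ − ⌊871/39⌋ = 23 − 22 = 1
n=31: ⌊(32·28+31)/39⌋ − ⌊(31·28+31)/39⌋ = ⌊927/39⌋ − ⌊899/39⌋ = 23 − 23 = 0
n=32: ⌊(33·28+31)/39⌋ − ⌊(32·28+31)/39⌋ = ⌊955/39⌋ − ⌊927/39⌋ = 24 − 23 = 1
n=33: ⌊(34·28+31)/39⌋ − ⌊(33·28+31)/39⌋ = ⌊983/39⌋ − ⌊955/39⌋ = 25 − 24 = 1
n=34: ⌊(35·28+31)/39⌋ − ⌊(34·28+31)/39⌋ = ⌊1011/39⌋ − ⌊983/39⌋ = 25 − 25 = 0
n=35: ⌊(36·28+31)/39⌋ − ⌊(35·28+31)/39⌋ = ⌊1039/39⌋ − ⌊1011/39⌋ = 26 − 25 = 1
n=36: ⌊(37·28+31)/39⌋ − ⌊(36·28+31)/39⌋ = ⌊1067/39⌋ − ⌊1039/39⌋ = 27 − 26 = 1
n=37: ⌊(38·28+31)/39⌋ − ⌊(37·28+31)/39⌋ = ⌊1095/39⌋ − ⌊1067/39⌋ = 28 − 27 = 1
n=38: ⌊(39·28+31)/39⌋ − ⌊(38·28+31)/39⌋ = ⌊1123/39⌋ − ⌊1095/39⌋ = 28 − 28 = 0
n=39: ⌊(40·28+31)/39⌋ − ⌊(39·28+31)/39⌋ = ⌊1151/39⌋ − ⌊1123/39⌋ = 29 − 28 = 1
n=40: ⌊(41·28+31)/39⌋ − ⌊(40·28+31)/39⌋ = ⌊1179/39⌋ − ⌊1151/39⌋ = 30 − 29 = 1
n=41: ⌊(42·28+31)/39⌋ − ⌊(41·28+31)/39⌋ = ⌊1207/39⌋ − ⌊1179/39⌋ = 30 − 30 = 0
n=42: ⌊(43·28+31)/39⌋ − ⌊(42·28+31)/39⌋ = ⌊1235/39⌋ − ⌊1207/39⌋ = 31 − 30 = 1
n=43: ⌊(44·28+31)/39⌋ − ⌊(43·28+31)/39⌋ = ⌊1263/39⌋ − ⌊1235/39⌋ = 32 − 31 = 1

11011101101110111011011101101110110111011011


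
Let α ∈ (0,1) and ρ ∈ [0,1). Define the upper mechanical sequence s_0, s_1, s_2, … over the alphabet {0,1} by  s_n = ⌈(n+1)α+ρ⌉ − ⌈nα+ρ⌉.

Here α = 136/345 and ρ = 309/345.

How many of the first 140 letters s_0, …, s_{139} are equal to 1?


56

#1s = Σ_{n=0}^{139} s_n = Σ_{n=0}^{139} (⌈(n+1)α+ρ⌉ − ⌈nα+ρ⌉)
the sum telescopes: every ⌈nα+ρ⌉ with 0 < n < 140 appears once with + and once with −, leaving ⌈140α+ρ⌉ − ⌈0·α+ρ⌉
140α + ρ = (140·136 + 309) / 345 = 19349/345
ρ = 309/345
⌈19349/345⌉ = 57,  ⌈309/345⌉ = 1
#1s = 57 − 1 = 56


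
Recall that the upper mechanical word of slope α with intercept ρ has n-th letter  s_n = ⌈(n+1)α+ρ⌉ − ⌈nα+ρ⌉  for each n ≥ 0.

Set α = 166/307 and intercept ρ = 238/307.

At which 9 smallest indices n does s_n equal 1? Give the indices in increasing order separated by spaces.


0 2 4 5 7 9 11 13 15

n=0: ⌈404/307⌉−⌈238/307⌉ = 2−1 = 1  ← one
n=1: ⌈570/307⌉−⌈404/307⌉ = 2−2 = 0
n=2: ⌈736/307⌉−⌈570/307⌉ = 3−2 = 1  ← one
n=3: ⌈902/307⌉−⌈736/307⌉ = 3−3 = 0
n=4: ⌈1068/307⌉−⌈902/307⌉ = 4−3 = 1  ← one
n=5: ⌈1234/307⌉−⌈1068/307⌉ = 5−4 = 1  ← one
n=6: ⌈1400/307⌉−⌈1234/307⌉ = 5−5 = 0
n=7: ⌈1566/307⌉−⌈1400/307⌉ = 6−5 = 1  ← one
n=8: ⌈1732/307⌉−⌈1566/307⌉ = 6−6 = 0
n=9: ⌈1898/307⌉−⌈1732/307⌉ = 7−6 = 1  ← one
n=10: ⌈2064/307⌉−⌈1898/307⌉ = 7−7 = 0
n=11: ⌈2230/307⌉−⌈2064/307⌉ = 8−7 = 1  ← one
n=12: ⌈2396/307⌉−⌈2230/307⌉ = 8−8 = 0
n=13: ⌈2562/307⌉−⌈2396/307⌉ = 9−8 = 1  ← one
n=14: ⌈2728/307⌉−⌈2562/307⌉ = 9−9 = 0
n=15: ⌈2894/307⌉−⌈2728/307⌉ = 10−9 = 1  ← one
positions of the first 9 ones: 0 2 4 5 7 9 11 13 15


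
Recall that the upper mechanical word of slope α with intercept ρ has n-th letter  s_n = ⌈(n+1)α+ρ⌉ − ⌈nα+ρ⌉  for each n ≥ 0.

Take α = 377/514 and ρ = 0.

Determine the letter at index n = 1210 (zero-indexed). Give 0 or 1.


1

(n+1)α + ρ = (1211·377) / 514 = 456547/514
nα + ρ     = (1210·377) / 514 = 456170/514
⌈456547/514⌉ = 889,  ⌈456170/514⌉ = 888
s_{1210} = 889 − 888 = 1


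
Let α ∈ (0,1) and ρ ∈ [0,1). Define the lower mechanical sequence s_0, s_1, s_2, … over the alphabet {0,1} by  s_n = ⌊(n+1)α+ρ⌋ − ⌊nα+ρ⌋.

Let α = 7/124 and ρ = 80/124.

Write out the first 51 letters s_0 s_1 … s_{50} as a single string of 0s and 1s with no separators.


n=0: ⌊(1·7+80)/124⌋ − ⌊(0·7+80)/124⌋ = ⌊87/124⌋ − ⌊80/124⌋ = 0 − 0 = 0
n=1: ⌊(2·7+80)/124⌋ − ⌊(1·7+80)/124⌋ = ⌊94/124⌋ − ⌊87/124⌋ = 0 − 0 = 0
n=2: ⌊(3·7+80)/124⌋ − ⌊(2·7+80)/124⌋ = ⌊101/124⌋ − ⌊94/124⌋ = 0 − 0 = 0
n=3: ⌊(4·7+80)/124⌋ − ⌊(3·7+80)/124⌋ = ⌊108/124⌋ − ⌊101/124⌋ = 0 − 0 = 0
n=4: ⌊(5·7+80)/124⌋ − ⌊(4·7+80)/124⌋ = ⌊115/124⌋ − ⌊108/124⌋ = 0 − 0 = 0
n=5: ⌊(6·7+80)/124⌋ − ⌊(5·7+80)/124⌋ = ⌊122/124⌋ − ⌊115/124⌋ = 0 − 0 = 0
n=6: ⌊(7·7+80)/124⌋ − ⌊(6·7+80)/124⌋ = ⌊129/124⌋ − ⌊122/124⌋ = 1 − 0 = 1
n=7: ⌊(8·7+80)/124⌋ − ⌊(7·7+80)/124⌋ = ⌊136/124⌋ − ⌊129/124⌋ = 1 − 1 = 0
n=8: ⌊(9·7+80)/124⌋ − ⌊(8·7+80)/124⌋ = ⌊143/124⌋ − ⌊136/124⌋ = 1 − 1 = 0
n=9: ⌊(10·7+80)/124⌋ − ⌊(9·7+80)/124⌋ = ⌊150/124⌋ − ⌊143/124⌋ = 1 − 1 = 0
n=10: ⌊(11·7+80)/124⌋ − ⌊(10·7+80)/124⌋ = ⌊157/124⌋ − ⌊150/124⌋ = 1 − 1 = 0
n=11: ⌊(12·7+80)/124⌋ − ⌊(11·7+80)/124⌋ = ⌊164/124⌋ − ⌊157/124⌋ = 1 − 1 = 0
n=12: ⌊(13·7+80)/124⌋ − ⌊(12·7+80)/124⌋ = ⌊171/124⌋ − ⌊164/124⌋ = 1 − 1 = 0
n=13: ⌊(14·7+80)/124⌋ − ⌊(13·7+80)/124⌋ = ⌊178/124⌋ − ⌊171/124⌋ = 1 − 1 = 0
n=14: ⌊(15·7+80)/124⌋ − ⌊(14·7+80)/124⌋ = ⌊185/124⌋ − ⌊178/124⌋ = 1 − 1 = 0
n=15: ⌊(16·7+80)/124⌋ − ⌊(15·7+80)/124⌋ = ⌊192/124⌋ − ⌊185/124⌋ = 1 − 1 = 0
n=16: ⌊(17·7+80)/124⌋ − ⌊(16·7+80)/124⌋ = ⌊199/124⌋ − ⌊192/124⌋ = 1 − 1 = 0
n=17: ⌊(18·7+80)/124⌋ − ⌊(17·7+80)/124⌋ = ⌊206/124⌋ − ⌊199/124⌋ = 1 − 1 = 0
n=18: ⌊(19·7+80)/124⌋ − ⌊(18·7+80)/124⌋ = ⌊213/124⌋ − ⌊206/124⌋ = 1 − 1 = 0
n=19: ⌊(20·7+80)/124⌋ − ⌊(19·7+80)/124⌋ = ⌊220/124⌋ − ⌊213/124⌋ = 1 − 1 = 0
n=20: ⌊(21·7+80)/124⌋ − ⌊(20·7+80)/124⌋ = ⌊227/124⌋ − ⌊220/124⌋ = 1 − 1 = 0
n=21: ⌊(22·7+80)/124⌋ − ⌊(21·7+80)/124⌋ = ⌊234/124⌋ − ⌊227/124⌋ = 1 − 1 = 0
n=22: ⌊(23·7+80)/124⌋ − ⌊(22·7+80)/124⌋ = ⌊241/124⌋ − ⌊234/124⌋ = 1 − 1 = 0
n=23: ⌊(24·7+80)/124⌋ − ⌊(23·7+80)/124⌋ = ⌊248/124⌋ − ⌊241/124⌋ = 2 − 1 = 1
n=24: ⌊(25·7+80)/124⌋ − ⌊(24·7+80)/124⌋ = ⌊255/124⌋ − ⌊248/124⌋ = 2 − 2 = 0
n=25: ⌊(26·7+80)/124⌋ − ⌊(25·7+80)/124⌋ = ⌊262/124⌋ − ⌊255/124⌋ = 2 − 2 = 0
n=26: ⌊(27·7+80)/124⌋ − ⌊(26·7+80)/124⌋ = ⌊269/124⌋ − ⌊262/124⌋ = 2 − 2 = 0
n=27: ⌊(28·7+80)/124⌋ − ⌊(27·7+80)/124⌋ = ⌊276/124⌋ − ⌊269/124⌋ = 2 − 2 = 0
n=28: ⌊(29·7+80)/124⌋ − ⌊(28·7+80)/124⌋ = ⌊283/124⌋ − ⌊276/124⌋ = 2 − 2 = 0
n=29: ⌊(30·7+80)/124⌋ − ⌊(29·7+80)/124⌋ = ⌊290/124⌋ − ⌊283/124⌋ = 2 − 2 = 0
n=30: ⌊(31·7+80)/124⌋ − ⌊(30·7+80)/124⌋ = ⌊297/124⌋ − ⌊290/124⌋ = 2 − 2 = 0
n=31: ⌊(32·7+80)/124⌋ − ⌊(31·7+80)/124⌋ = ⌊304/124⌋ − ⌊297/124⌋ = 2 − 2 = 0
n=32: ⌊(33·7+80)/124⌋ − ⌊(32·7+80)/124⌋ = ⌊311/124⌋ − ⌊304/124⌋ = 2 − 2 = 0
n=33: ⌊(34·7+80)/124⌋ − ⌊(33·7+80)/124⌋ = ⌊318/124⌋ − ⌊311/124⌋ = 2 − 2 = 0
n=34: ⌊(35·7+80)/124⌋ − ⌊(34·7+80)/124⌋ = ⌊325/124⌋ − ⌊318/124⌋ = 2 − 2 = 0
n=35: ⌊(36·7+80)/124⌋ − ⌊(35·7+80)/124⌋ = ⌊332/124⌋ − ⌊325/124⌋ = 2 − 2 = 0
n=36: ⌊(37·7+80)/124⌋ − ⌊(36·7+80)/124⌋ = ⌊339/124⌋ − ⌊332/124⌋ = 2 − 2 = 0
n=37: ⌊(38·7+80)/124⌋ − ⌊(37·7+80)/124⌋ = ⌊346/124⌋ − ⌊339/124⌋ = 2 − 2 = 0
n=38: ⌊(39·7+80)/124⌋ − ⌊(38·7+80)/124⌋ = ⌊353/124⌋ − ⌊346/124⌋ = 2 − 2 = 0
n=39: ⌊(40·7+80)/124⌋ − ⌊(39·7+80)/124⌋ = ⌊360/124⌋ − ⌊353/124⌋ = 2 − 2 = 0
n=40: ⌊(41·7+80)/124⌋ − ⌊(40·7+80)/124⌋ = ⌊367/124⌋ − ⌊360/124⌋ = 2 − 2 = 0
n=41: ⌊(42·7+80)/124⌋ − ⌊(41·7+80)/124⌋ = ⌊374/124⌋ − ⌊367/124⌋ = 3 − 2 = 1
n=42: ⌊(43·7+80)/124⌋ − ⌊(42·7+80)/124⌋ = ⌊381/124⌋ − ⌊374/124⌋ = 3 − 3 = 0
n=43: ⌊(44·7+80)/124⌋ − ⌊(43·7+80)/124⌋ = ⌊388/124⌋ − ⌊381/124⌋ = 3 − 3 = 0
n=44: ⌊(45·7+80)/124⌋ − ⌊(44·7+80)/124⌋ = ⌊395/124⌋ − ⌊388/124⌋ = 3 − 3 = 0
n=45: ⌊(46·7+80)/124⌋ − ⌊(45·7+80)/124⌋ = ⌊402/124⌋ − ⌊395/124⌋ = 3 − 3 = 0
n=46: ⌊(47·7+80)/124⌋ − ⌊(46·7+80)/124⌋ = ⌊409/124⌋ − ⌊402/124⌋ = 3 − 3 = 0
n=47: ⌊(48·7+80)/124⌋ − ⌊(47·7+80)/124⌋ = ⌊416/124⌋ − ⌊409/124⌋ = 3 − 3 = 0
n=48: ⌊(49·7+80)/124⌋ − ⌊(48·7+80)/124⌋ = ⌊423/124⌋ − ⌊416/124⌋ = 3 − 3 = 0
n=49: ⌊(50·7+80)/124⌋ − ⌊(49·7+80)/124⌋ = ⌊430/124⌋ − ⌊423/124⌋ = 3 − 3 = 0
n=50: ⌊(51·7+80)/124⌋ − ⌊(50·7+80)/124⌋ = ⌊437/124⌋ − ⌊430/124⌋ = 3 − 3 = 0

000000100000000000000001000000000000000001000000000


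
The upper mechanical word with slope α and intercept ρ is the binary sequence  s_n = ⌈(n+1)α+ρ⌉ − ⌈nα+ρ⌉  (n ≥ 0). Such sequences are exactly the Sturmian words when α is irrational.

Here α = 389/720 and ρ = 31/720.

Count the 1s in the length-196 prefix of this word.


105

#1s = Σ_{n=0}^{195} s_n = Σ_{n=0}^{195} (⌈(n+1)α+ρ⌉ − ⌈nα+ρ⌉)
the sum telescopes: every ⌈nα+ρ⌉ with 0 < n < 196 appears once with + and once with −, leaving ⌈196α+ρ⌉ − ⌈0·α+ρ⌉
196α + ρ = (196·389 + 31) / 720 = 76275/720
ρ = 31/720
⌈76275/720⌉ = 106,  ⌈31/720⌉ = 1
#1s = 106 − 1 = 105


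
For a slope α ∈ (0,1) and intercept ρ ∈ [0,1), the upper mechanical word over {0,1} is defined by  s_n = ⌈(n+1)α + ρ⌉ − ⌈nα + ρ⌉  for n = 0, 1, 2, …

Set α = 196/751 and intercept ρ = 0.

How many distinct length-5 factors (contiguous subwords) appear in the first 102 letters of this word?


6

t_n = ⌈(n·196)/751⌉ for n = 0 … 102:
  n=0…9: ⌈0/751⌉=0 ⌈196/751⌉=1 ⌈392/751⌉=1 ⌈588/751⌉=1 ⌈784/751⌉=2 ⌈980/751⌉=2 ⌈1176/751⌉=2 ⌈1372/751⌉=2 ⌈1568/751⌉=3 ⌈1764/751⌉=3
  n=10…19: ⌈1960/751⌉=3 ⌈2156/751⌉=3 ⌈2352/751⌉=4 ⌈2548/751⌉=4 ⌈2744/751⌉=4 ⌈2940/751⌉=4 ⌈3136/751⌉=5 ⌈3332/751⌉=5 ⌈3528/751⌉=5 ⌈3724/751⌉=5
  n=20…29: ⌈3920/751⌉=6 ⌈4116/751⌉=6 ⌈4312/751⌉=6 ⌈4508/751⌉=7 ⌈4704/751⌉=7 ⌈4900/751⌉=7 ⌈5096/751⌉=7 ⌈5292/751⌉=8 ⌈5488/751⌉=8 ⌈5684/751⌉=8
  n=30…39: ⌈5880/751⌉=8 ⌈6076/751⌉=9 ⌈6272/751⌉=9 ⌈6468/751⌉=9 ⌈6664/751⌉=9 ⌈6860/751⌉=10 ⌈7056/751⌉=10 ⌈7252/751⌉=10 ⌈7448/751⌉=10 ⌈7644/751⌉=11
  n=40…49: ⌈7840/751⌉=11 ⌈8036/751⌉=11 ⌈8232/751⌉=11 ⌈8428/751⌉=12 ⌈8624/751⌉=12 ⌈8820/751⌉=12 ⌈9016/751⌉=13 ⌈9212/751⌉=13 ⌈9408/751⌉=13 ⌈9604/751⌉=13
  n=50…59: ⌈9800/751⌉=14 ⌈9996/751⌉=14 ⌈10192/751⌉=14 ⌈10388/751⌉=14 ⌈10584/751⌉=15 ⌈10780/751⌉=15 ⌈10976/751⌉=15 ⌈11172/751⌉=15 ⌈11368/751⌉=16 ⌈11564/751⌉=16
  n=60…69: ⌈11760/751⌉=16 ⌈11956/751⌉=16 ⌈12152/751⌉=17 ⌈12348/751⌉=17 ⌈12544/751⌉=17 ⌈12740/751⌉=17 ⌈12936/751⌉=18 ⌈13132/751⌉=18 ⌈13328/751⌉=18 ⌈13524/751⌉=19
  n=70…79: ⌈13720/751⌉=19 ⌈13916/751⌉=19 ⌈14112/751⌉=19 ⌈14308/751⌉=20 ⌈14504/751⌉=20 ⌈14700/751⌉=20 ⌈14896/751⌉=20 ⌈15092/751⌉=21 ⌈15288/751⌉=21 ⌈15484/751⌉=21
  n=80…89: ⌈15680/751⌉=21 ⌈15876/751⌉=22 ⌈16072/751⌉=22 ⌈16268/751⌉=22 ⌈16464/751⌉=22 ⌈16660/751⌉=23 ⌈16856/751⌉=23 ⌈17052/751⌉=23 ⌈17248/751⌉=23 ⌈17444/751⌉=24
  n=90…99: ⌈17640/751⌉=24 ⌈17836/751⌉=24 ⌈18032/751⌉=25 ⌈18228/751⌉=25 ⌈18424/751⌉=25 ⌈18620/751⌉=25 ⌈18816/751⌉=26 ⌈19012/751⌉=26 ⌈19208/751⌉=26 ⌈19404/751⌉=26
  n=100…102: ⌈19600/751⌉=27 ⌈19796/751⌉=27 ⌈19992/751⌉=27
s_n = t_(n+1) − t_n for n = 0 … 101 gives
prefix = 100100010001000100010010001000100010001000100100010001000100010001001000100010001000100010010001000100
slide a length-5 window over [0..4] … [97..101] (98 windows); first occurrence of each distinct factor:
  [  0..  4] 10010
  [  1..  5] 00100
  [  2..  6] 01000
  [  3..  7] 10001
  [  4..  8] 00010
  [ 18.. 22] 01001
  (the other 92 windows repeat one of these)
distinct factors: {00010, 00100, 01000, 01001, 10001, 10010}
count = 6  (Sturmian bound for length 5 is 6)


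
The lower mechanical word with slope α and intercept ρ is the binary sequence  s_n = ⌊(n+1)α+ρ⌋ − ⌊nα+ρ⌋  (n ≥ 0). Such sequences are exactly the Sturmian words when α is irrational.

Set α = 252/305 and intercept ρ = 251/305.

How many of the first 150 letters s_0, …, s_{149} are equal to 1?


#1s = Σ_{n=0}^{149} s_n = Σ_{n=0}^{149} (⌊(n+1)α+ρ⌋ − ⌊nα+ρ⌋)
the sum telescopes: every ⌊nα+ρ⌋ with 0 < n < 150 appears once with + and once with −, leaving ⌊150α+ρ⌋ − ⌊0·α+ρ⌋
150α + ρ = (150·252 + 251) / 305 = 38051/305
ρ = 251/305
⌊38051/305⌋ = 124,  ⌊251/305⌋ = 0
#1s = 124 − 0 = 124

124


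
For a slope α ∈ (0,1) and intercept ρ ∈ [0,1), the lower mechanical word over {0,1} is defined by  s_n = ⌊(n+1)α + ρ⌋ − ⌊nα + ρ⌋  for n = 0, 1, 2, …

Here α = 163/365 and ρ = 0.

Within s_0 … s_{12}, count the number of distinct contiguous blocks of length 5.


t_n = ⌊(n·163)/365⌋ for n = 0 … 13:
  n=0…9: ⌊0/365⌋=0 ⌊163/365⌋=0 ⌊326/365⌋=0 ⌊489/365⌋=1 ⌊652/365⌋=1 ⌊815/365⌋=2 ⌊978/365⌋=2 ⌊1141/365⌋=3 ⌊1304/365⌋=3 ⌊1467/365⌋=4
  n=10…13: ⌊1630/365⌋=4 ⌊1793/365⌋=4 ⌊1956/365⌋=5 ⌊2119/365⌋=5
s_n = t_(n+1) − t_n for n = 0 … 12 gives
prefix = 0010101010010
slide a length-5 window over [0..4] … [8..12] (9 windows); first occurrence of each distinct factor:
  [  0..  4] 00101
  [  1..  5] 01010
  [  2..  6] 10101
  [  6.. 10] 10100
  [  7.. 11] 01001
  [  8.. 12] 10010
  (the other 3 windows repeat one of these)
distinct factors: {00101, 01001, 01010, 10010, 10100, 10101}
count = 6  (Sturmian bound for length 5 is 6)

6


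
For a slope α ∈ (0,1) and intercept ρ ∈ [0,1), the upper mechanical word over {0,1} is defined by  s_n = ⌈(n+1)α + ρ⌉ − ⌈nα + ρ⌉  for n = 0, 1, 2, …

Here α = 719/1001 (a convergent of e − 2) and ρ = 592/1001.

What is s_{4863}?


(n+1)α + ρ = (4864·719 + 592) / 1001 = 3497808/1001
nα + ρ     = (4863·719 + 592) / 1001 = 3497089/1001
⌈3497808/1001⌉ = 3495,  ⌈3497089/1001⌉ = 3494
s_{4863} = 3495 − 3494 = 1

1


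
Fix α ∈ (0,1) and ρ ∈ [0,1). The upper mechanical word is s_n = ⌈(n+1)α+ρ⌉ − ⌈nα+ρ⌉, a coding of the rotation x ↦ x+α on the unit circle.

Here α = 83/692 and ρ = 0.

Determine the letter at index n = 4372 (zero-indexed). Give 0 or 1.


0

(n+1)α + ρ = (4373·83) / 692 = 362959/692
nα + ρ     = (4372·83) / 692 = 362876/692
⌈362959/692⌉ = 525,  ⌈362876/692⌉ = 525
s_{4372} = 525 − 525 = 0


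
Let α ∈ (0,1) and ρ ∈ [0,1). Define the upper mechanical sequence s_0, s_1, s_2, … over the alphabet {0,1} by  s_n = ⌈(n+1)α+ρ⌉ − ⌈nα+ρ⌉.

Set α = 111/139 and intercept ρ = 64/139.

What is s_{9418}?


(n+1)α + ρ = (9419·111 + 64) / 139 = 1045573/139
nα + ρ     = (9418·111 + 64) / 139 = 1045462/139
⌈1045573/139⌉ = 7523,  ⌈1045462/139⌉ = 7522
s_{9418} = 7523 − 7522 = 1

1


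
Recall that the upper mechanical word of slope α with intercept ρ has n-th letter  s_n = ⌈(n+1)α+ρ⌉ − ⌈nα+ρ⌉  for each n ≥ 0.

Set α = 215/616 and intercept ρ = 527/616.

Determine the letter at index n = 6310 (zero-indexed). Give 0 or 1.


0

(n+1)α + ρ = (6311·215 + 527) / 616 = 1357392/616
nα + ρ     = (6310·215 + 527) / 616 = 1357177/616
⌈1357392/616⌉ = 2204,  ⌈1357177/616⌉ = 2204
s_{6310} = 2204 − 2204 = 0


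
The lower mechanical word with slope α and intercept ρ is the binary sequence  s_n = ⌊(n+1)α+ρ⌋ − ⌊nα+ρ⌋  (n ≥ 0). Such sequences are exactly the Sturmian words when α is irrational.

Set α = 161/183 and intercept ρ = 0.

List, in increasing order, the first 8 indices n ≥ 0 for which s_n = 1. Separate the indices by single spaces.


1 2 3 4 5 6 7 9

n=0: ⌊161/183⌋−⌊0/183⌋ = 0−0 = 0
n=1: ⌊322/183⌋−⌊161/183⌋ = 1−0 = 1  ← one
n=2: ⌊483/183⌋−⌊322/183⌋ = 2−1 = 1  ← one
n=3: ⌊644/183⌋−⌊483/183⌋ = 3−2 = 1  ← one
n=4: ⌊805/183⌋−⌊644/183⌋ = 4−3 = 1  ← one
n=5: ⌊966/183⌋−⌊805/183⌋ = 5−4 = 1  ← one
n=6: ⌊1127/183⌋−⌊966/183⌋ = 6−5 = 1  ← one
n=7: ⌊1288/183⌋−⌊1127/183⌋ = 7−6 = 1  ← one
n=8: ⌊1449/183⌋−⌊1288/183⌋ = 7−7 = 0
n=9: ⌊1610/183⌋−⌊1449/183⌋ = 8−7 = 1  ← one
positions of the first 8 ones: 1 2 3 4 5 6 7 9


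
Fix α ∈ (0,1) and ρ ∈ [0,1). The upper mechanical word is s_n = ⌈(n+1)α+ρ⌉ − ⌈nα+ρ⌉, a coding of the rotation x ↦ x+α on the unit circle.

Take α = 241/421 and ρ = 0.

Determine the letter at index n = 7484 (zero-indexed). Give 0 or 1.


(n+1)α + ρ = (7485·241) / 421 = 1803885/421
nα + ρ     = (7484·241) / 421 = 1803644/421
⌈1803885/421⌉ = 4285,  ⌈1803644/421⌉ = 4285
s_{7484} = 4285 − 4285 = 0

0


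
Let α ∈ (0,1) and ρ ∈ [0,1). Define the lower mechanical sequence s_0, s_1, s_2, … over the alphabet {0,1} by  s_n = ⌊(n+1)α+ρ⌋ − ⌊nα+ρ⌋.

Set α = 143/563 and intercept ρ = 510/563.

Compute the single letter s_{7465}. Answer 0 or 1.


(n+1)α + ρ = (7466·143 + 510) / 563 = 1068148/563
nα + ρ     = (7465·143 + 510) / 563 = 1068005/563
⌊1068148/563⌋ = 1897,  ⌊1068005/563⌋ = 1896
s_{7465} = 1897 − 1896 = 1

1


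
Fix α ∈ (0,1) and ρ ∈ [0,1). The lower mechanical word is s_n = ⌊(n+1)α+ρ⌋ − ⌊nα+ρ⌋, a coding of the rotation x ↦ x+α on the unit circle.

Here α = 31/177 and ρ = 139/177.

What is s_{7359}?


(n+1)α + ρ = (7360·31 + 139) / 177 = 228299/177
nα + ρ     = (7359·31 + 139) / 177 = 228268/177
⌊228299/177⌋ = 1289,  ⌊228268/177⌋ = 1289
s_{7359} = 1289 − 1289 = 0

0


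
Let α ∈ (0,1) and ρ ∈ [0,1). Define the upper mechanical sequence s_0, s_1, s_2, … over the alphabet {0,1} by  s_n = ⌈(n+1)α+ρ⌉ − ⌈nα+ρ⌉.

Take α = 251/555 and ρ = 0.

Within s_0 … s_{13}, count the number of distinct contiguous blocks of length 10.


t_n = ⌈(n·251)/555⌉ for n = 0 … 14:
  n=0…9: ⌈0/555⌉=0 ⌈251/555⌉=1 ⌈502/555⌉=1 ⌈753/555⌉=2 ⌈1004/555⌉=2 ⌈1255/555⌉=3 ⌈1506/555⌉=3 ⌈1757/555⌉=4 ⌈2008/555⌉=4 ⌈2259/555⌉=5
  n=10…14: ⌈2510/555⌉=5 ⌈2761/555⌉=5 ⌈3012/555⌉=6 ⌈3263/555⌉=6 ⌈3514/555⌉=7
s_n = t_(n+1) − t_n for n = 0 … 13 gives
prefix = 10101010100101
slide a length-10 window over [0..9] … [4..13] (5 windows); first occurrence of each distinct factor:
  [  0..  9] 1010101010
  [  1.. 10] 0101010100
  [  2.. 11] 1010101001
  [  3.. 12] 0101010010
  [  4.. 13] 1010100101
distinct factors: {0101010010, 0101010100, 1010100101, 1010101001, 1010101010}
count = 5  (Sturmian bound for length 10 is 11)

5


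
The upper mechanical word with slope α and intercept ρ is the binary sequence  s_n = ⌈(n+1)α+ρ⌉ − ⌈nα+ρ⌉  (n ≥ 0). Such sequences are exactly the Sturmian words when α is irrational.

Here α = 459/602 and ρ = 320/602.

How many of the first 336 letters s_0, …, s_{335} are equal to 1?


256

#1s = Σ_{n=0}^{335} s_n = Σ_{n=0}^{335} (⌈(n+1)α+ρ⌉ − ⌈nα+ρ⌉)
the sum telescopes: every ⌈nα+ρ⌉ with 0 < n < 336 appears once with + and once with −, leaving ⌈336α+ρ⌉ − ⌈0·α+ρ⌉
336α + ρ = (336·459 + 320) / 602 = 154544/602
ρ = 320/602
⌈154544/602⌉ = 257,  ⌈320/602⌉ = 1
#1s = 257 − 1 = 256


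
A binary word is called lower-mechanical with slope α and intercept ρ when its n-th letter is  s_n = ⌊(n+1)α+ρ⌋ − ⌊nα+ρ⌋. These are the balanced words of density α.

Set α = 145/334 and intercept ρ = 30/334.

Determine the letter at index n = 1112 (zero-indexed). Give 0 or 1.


1

(n+1)α + ρ = (1113·145 + 30) / 334 = 161415/334
nα + ρ     = (1112·145 + 30) / 334 = 161270/334
⌊161415/334⌋ = 483,  ⌊161270/334⌋ = 482
s_{1112} = 483 − 482 = 1


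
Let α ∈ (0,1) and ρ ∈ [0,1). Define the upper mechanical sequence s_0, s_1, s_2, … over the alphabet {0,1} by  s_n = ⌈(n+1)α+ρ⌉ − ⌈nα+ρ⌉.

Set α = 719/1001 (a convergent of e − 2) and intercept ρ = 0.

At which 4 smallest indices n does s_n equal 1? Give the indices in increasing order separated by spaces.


0 1 2 4

n=0: ⌈719/1001⌉−⌈0/1001⌉ = 1−0 = 1  ← one
n=1: ⌈1438/1001⌉−⌈719/1001⌉ = 2−1 = 1  ← one
n=2: ⌈2157/1001⌉−⌈1438/1001⌉ = 3−2 = 1  ← one
n=3: ⌈2876/1001⌉−⌈2157/1001⌉ = 3−3 = 0
n=4: ⌈3595/1001⌉−⌈2876/1001⌉ = 4−3 = 1  ← one
positions of the first 4 ones: 0 1 2 4


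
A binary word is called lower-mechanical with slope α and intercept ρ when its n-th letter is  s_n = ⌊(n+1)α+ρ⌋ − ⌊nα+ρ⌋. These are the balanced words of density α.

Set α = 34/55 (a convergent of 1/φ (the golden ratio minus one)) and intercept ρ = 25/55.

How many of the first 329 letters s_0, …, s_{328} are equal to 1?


203

#1s = Σ_{n=0}^{328} s_n = Σ_{n=0}^{328} (⌊(n+1)α+ρ⌋ − ⌊nα+ρ⌋)
the sum telescopes: every ⌊nα+ρ⌋ with 0 < n < 329 appears once with + and once with −, leaving ⌊329α+ρ⌋ − ⌊0·α+ρ⌋
329α + ρ = (329·34 + 25) / 55 = 11211/55
ρ = 25/55
⌊11211/55⌋ = 203,  ⌊25/55⌋ = 0
#1s = 203 − 0 = 203


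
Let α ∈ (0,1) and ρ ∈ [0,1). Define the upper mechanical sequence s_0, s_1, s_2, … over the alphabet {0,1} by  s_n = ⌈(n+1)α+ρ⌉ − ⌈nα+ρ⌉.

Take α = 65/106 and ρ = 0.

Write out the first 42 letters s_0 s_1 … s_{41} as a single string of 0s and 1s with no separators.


n=0: ⌈(1·65)/106⌉ − ⌈(0·65)/106⌉ = ⌈65/106⌉ − ⌈0/106⌉ = 1 − 0 = 1
n=1: ⌈(2·65)/106⌉ − ⌈(1·65)/106⌉ = ⌈130/106⌉ − ⌈65/106⌉ = 2 − 1 = 1
n=2: ⌈(3·65)/106⌉ − ⌈(2·65)/106⌉ = ⌈195/106⌉ − ⌈130/106⌉ = 2 − 2 = 0
n=3: ⌈(4·65)/106⌉ − ⌈(3·65)/106⌉ = ⌈260/106⌉ − ⌈195/106⌉ = 3 − 2 = 1
n=4: ⌈(5·65)/106⌉ − ⌈(4·65)/106⌉ = ⌈325/106⌉ − ⌈260/106⌉ = 4 − 3 = 1
n=5: ⌈(6·65)/106⌉ − ⌈(5·65)/106⌉ = ⌈390/106⌉ − ⌈325/106⌉ = 4 − 4 = 0
n=6: ⌈(7·65)/106⌉ − ⌈(6·65)/106⌉ = ⌈455/106⌉ − ⌈390/106⌉ = 5 − 4 = 1
n=7: ⌈(8·65)/106⌉ − ⌈(7·65)/106⌉ = ⌈520/106⌉ − ⌈455/106⌉ = 5 − 5 = 0
n=8: ⌈(9·65)/106⌉ − ⌈(8·65)/106⌉ = ⌈585/106⌉ − ⌈520/106⌉ = 6 − 5 = 1
n=9: ⌈(10·65)/106⌉ − ⌈(9·65)/106⌉ = ⌈650/106⌉ − ⌈585/106⌉ = 7 − 6 = 1
n=10: ⌈(11·65)/106⌉ − ⌈(10·65)/106⌉ = ⌈715/106⌉ − ⌈650/106⌉ = 7 − 7 = 0
n=11: ⌈(12·65)/106⌉ − ⌈(11·65)/106⌉ = ⌈780/106⌉ − ⌈715/106⌉ = 8 − 7 = 1
n=12: ⌈(13·65)/106⌉ − ⌈(12·65)/106⌉ = ⌈845/106⌉ − ⌈780/106⌉ = 8 − 8 = 0
n=13: ⌈(14·65)/106⌉ − ⌈(13·65)/106⌉ = ⌈910/106⌉ − ⌈845/106⌉ = 9 − 8 = 1
n=14: ⌈(15·65)/106⌉ − ⌈(14·65)/106⌉ = ⌈975/106⌉ − ⌈910/106⌉ = 10 − 9 = 1
n=15: ⌈(16·65)/106⌉ − ⌈(15·65)/106⌉ = ⌈1040/106⌉ − ⌈975/106⌉ = 10 − 10 = 0
n=16: ⌈(17·65)/106⌉ − ⌈(16·65)/106⌉ = ⌈1105/106⌉ − ⌈1040/106⌉ = 11 − 10 = 1
n=17: ⌈(18·65)/106⌉ − ⌈(17·65)/106⌉ = ⌈1170/106⌉ − ⌈1105/106⌉ = 12 − 11 = 1
n=18: ⌈(19·65)/106⌉ − ⌈(18·65)/106⌉ = ⌈1235/106⌉ − ⌈1170/106⌉ = 12 − 12 = 0
n=19: ⌈(20·65)/106⌉ − ⌈(19·65)/106⌉ = ⌈1300/106⌉ − ⌈1235/106⌉ = 13 − 12 = 1
n=20: ⌈(21·65)/106⌉ − ⌈(20·65)/106⌉ = ⌈1365/106⌉ − ⌈1300/106⌉ = 13 − 13 = 0
n=21: ⌈(22·65)/106⌉ − ⌈(21·65)/106⌉ = ⌈1430/106⌉ − ⌈1365/106⌉ = 14 − 13 = 1
n=22: ⌈(23·65)/106⌉ − ⌈(22·65)/106⌉ = ⌈1495/106⌉ − ⌈1430/106⌉ = 15 − 14 = 1
n=23: ⌈(24·65)/106⌉ − ⌈(23·65)/106⌉ = ⌈1560/106⌉ − ⌈1495/106⌉ = 15 − 15 = 0
n=24: ⌈(25·65)/106⌉ − ⌈(24·65)/106⌉ = ⌈1625/106⌉ − ⌈1560/106⌉ = 16 − 15 = 1
n=25: ⌈(26·65)/106⌉ − ⌈(25·65)/106⌉ = ⌈1690/106⌉ − ⌈1625/106⌉ = 16 − 16 = 0
n=26: ⌈(27·65)/106⌉ − ⌈(26·65)/106⌉ = ⌈1755/106⌉ − ⌈1690/106⌉ = 17 − 16 = 1
n=27: ⌈(28·65)/106⌉ − ⌈(27·65)/106⌉ = ⌈1820/106⌉ − ⌈1755/106⌉ = 18 − 17 = 1
n=28: ⌈(29·65)/106⌉ − ⌈(28·65)/106⌉ = ⌈1885/106⌉ − ⌈1820/106⌉ = 18 − 18 = 0
n=29: ⌈(30·65)/106⌉ − ⌈(29·65)/106⌉ = ⌈1950/106⌉ − ⌈1885/106⌉ = 19 − 18 = 1
n=30: ⌈(31·65)/106⌉ − ⌈(30·65)/106⌉ = ⌈2015/106⌉ − ⌈1950/106⌉ = 20 − 19 = 1
n=31: ⌈(32·65)/106⌉ − ⌈(31·65)/106⌉ = ⌈2080/106⌉ − ⌈2015/106⌉ = 20 − 20 = 0
n=32: ⌈(33·65)/106⌉ − ⌈(32·65)/106⌉ = ⌈2145/106⌉ − ⌈2080/106⌉ = 21 − 20 = 1
n=33: ⌈(34·65)/106⌉ − ⌈(33·65)/106⌉ = ⌈2210/106⌉ − ⌈2145/106⌉ = 21 − 21 = 0
n=34: ⌈(35·65)/106⌉ − ⌈(34·65)/106⌉ = ⌈2275/106⌉ − ⌈2210/106⌉ = 22 − 21 = 1
n=35: ⌈(36·65)/106⌉ − ⌈(35·65)/106⌉ = ⌈2340/106⌉ − ⌈2275/106⌉ = 23 − 22 = 1
n=36: ⌈(37·65)/106⌉ − ⌈(36·65)/106⌉ = ⌈2405/106⌉ − ⌈2340/106⌉ = 23 − 23 = 0
n=37: ⌈(38·65)/106⌉ − ⌈(37·65)/106⌉ = ⌈2470/106⌉ − ⌈2405/106⌉ = 24 − 23 = 1
n=38: ⌈(39·65)/106⌉ − ⌈(38·65)/106⌉ = ⌈2535/106⌉ − ⌈2470/106⌉ = 24 − 24 = 0
n=39: ⌈(40·65)/106⌉ − ⌈(39·65)/106⌉ = ⌈2600/106⌉ − ⌈2535/106⌉ = 25 − 24 = 1
n=40: ⌈(41·65)/106⌉ − ⌈(40·65)/106⌉ = ⌈2665/106⌉ − ⌈2600/106⌉ = 26 − 25 = 1
n=41: ⌈(42·65)/106⌉ − ⌈(41·65)/106⌉ = ⌈2730/106⌉ − ⌈2665/106⌉ = 26 − 26 = 0

110110101101011011010110101101101011010110
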